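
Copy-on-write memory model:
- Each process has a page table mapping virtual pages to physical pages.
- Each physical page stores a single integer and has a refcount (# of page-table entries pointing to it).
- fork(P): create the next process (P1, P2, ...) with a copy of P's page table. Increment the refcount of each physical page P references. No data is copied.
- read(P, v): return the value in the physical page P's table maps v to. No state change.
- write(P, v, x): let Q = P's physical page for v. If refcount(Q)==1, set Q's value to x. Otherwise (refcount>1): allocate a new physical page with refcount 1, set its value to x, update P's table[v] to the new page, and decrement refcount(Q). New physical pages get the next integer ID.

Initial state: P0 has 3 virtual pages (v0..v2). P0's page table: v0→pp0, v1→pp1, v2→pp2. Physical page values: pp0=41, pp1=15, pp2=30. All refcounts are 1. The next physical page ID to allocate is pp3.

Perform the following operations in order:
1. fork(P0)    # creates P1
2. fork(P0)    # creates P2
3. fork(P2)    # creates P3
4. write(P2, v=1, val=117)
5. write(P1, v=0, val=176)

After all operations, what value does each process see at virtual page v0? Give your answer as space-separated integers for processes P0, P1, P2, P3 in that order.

Answer: 41 176 41 41

Derivation:
Op 1: fork(P0) -> P1. 3 ppages; refcounts: pp0:2 pp1:2 pp2:2
Op 2: fork(P0) -> P2. 3 ppages; refcounts: pp0:3 pp1:3 pp2:3
Op 3: fork(P2) -> P3. 3 ppages; refcounts: pp0:4 pp1:4 pp2:4
Op 4: write(P2, v1, 117). refcount(pp1)=4>1 -> COPY to pp3. 4 ppages; refcounts: pp0:4 pp1:3 pp2:4 pp3:1
Op 5: write(P1, v0, 176). refcount(pp0)=4>1 -> COPY to pp4. 5 ppages; refcounts: pp0:3 pp1:3 pp2:4 pp3:1 pp4:1
P0: v0 -> pp0 = 41
P1: v0 -> pp4 = 176
P2: v0 -> pp0 = 41
P3: v0 -> pp0 = 41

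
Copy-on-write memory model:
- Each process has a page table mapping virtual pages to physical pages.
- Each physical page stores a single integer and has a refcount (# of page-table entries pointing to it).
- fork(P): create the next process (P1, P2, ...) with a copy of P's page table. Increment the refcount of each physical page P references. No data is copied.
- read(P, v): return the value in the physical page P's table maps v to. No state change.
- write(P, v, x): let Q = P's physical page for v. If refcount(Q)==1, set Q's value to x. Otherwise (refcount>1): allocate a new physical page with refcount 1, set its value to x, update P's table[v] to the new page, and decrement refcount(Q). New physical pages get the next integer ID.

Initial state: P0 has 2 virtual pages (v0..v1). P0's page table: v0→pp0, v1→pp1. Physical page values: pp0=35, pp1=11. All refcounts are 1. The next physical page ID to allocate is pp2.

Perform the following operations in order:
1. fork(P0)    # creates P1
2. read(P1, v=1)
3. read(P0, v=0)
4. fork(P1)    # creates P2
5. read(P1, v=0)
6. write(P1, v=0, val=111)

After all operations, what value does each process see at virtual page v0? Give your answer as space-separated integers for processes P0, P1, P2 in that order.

Answer: 35 111 35

Derivation:
Op 1: fork(P0) -> P1. 2 ppages; refcounts: pp0:2 pp1:2
Op 2: read(P1, v1) -> 11. No state change.
Op 3: read(P0, v0) -> 35. No state change.
Op 4: fork(P1) -> P2. 2 ppages; refcounts: pp0:3 pp1:3
Op 5: read(P1, v0) -> 35. No state change.
Op 6: write(P1, v0, 111). refcount(pp0)=3>1 -> COPY to pp2. 3 ppages; refcounts: pp0:2 pp1:3 pp2:1
P0: v0 -> pp0 = 35
P1: v0 -> pp2 = 111
P2: v0 -> pp0 = 35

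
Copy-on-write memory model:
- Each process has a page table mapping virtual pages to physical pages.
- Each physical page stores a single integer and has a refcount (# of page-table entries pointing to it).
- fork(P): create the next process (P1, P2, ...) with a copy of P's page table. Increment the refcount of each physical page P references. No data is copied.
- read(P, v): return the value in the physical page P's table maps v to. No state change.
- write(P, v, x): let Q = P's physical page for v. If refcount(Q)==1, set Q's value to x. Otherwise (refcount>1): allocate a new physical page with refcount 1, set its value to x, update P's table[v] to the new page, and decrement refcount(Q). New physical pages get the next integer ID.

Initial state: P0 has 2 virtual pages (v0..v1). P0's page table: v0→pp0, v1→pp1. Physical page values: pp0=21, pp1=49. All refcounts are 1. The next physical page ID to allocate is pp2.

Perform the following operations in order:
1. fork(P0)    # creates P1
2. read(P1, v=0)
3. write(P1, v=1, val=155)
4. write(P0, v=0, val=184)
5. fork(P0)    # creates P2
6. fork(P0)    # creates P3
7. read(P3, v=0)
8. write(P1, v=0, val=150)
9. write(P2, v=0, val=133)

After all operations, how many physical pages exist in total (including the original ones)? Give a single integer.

Op 1: fork(P0) -> P1. 2 ppages; refcounts: pp0:2 pp1:2
Op 2: read(P1, v0) -> 21. No state change.
Op 3: write(P1, v1, 155). refcount(pp1)=2>1 -> COPY to pp2. 3 ppages; refcounts: pp0:2 pp1:1 pp2:1
Op 4: write(P0, v0, 184). refcount(pp0)=2>1 -> COPY to pp3. 4 ppages; refcounts: pp0:1 pp1:1 pp2:1 pp3:1
Op 5: fork(P0) -> P2. 4 ppages; refcounts: pp0:1 pp1:2 pp2:1 pp3:2
Op 6: fork(P0) -> P3. 4 ppages; refcounts: pp0:1 pp1:3 pp2:1 pp3:3
Op 7: read(P3, v0) -> 184. No state change.
Op 8: write(P1, v0, 150). refcount(pp0)=1 -> write in place. 4 ppages; refcounts: pp0:1 pp1:3 pp2:1 pp3:3
Op 9: write(P2, v0, 133). refcount(pp3)=3>1 -> COPY to pp4. 5 ppages; refcounts: pp0:1 pp1:3 pp2:1 pp3:2 pp4:1

Answer: 5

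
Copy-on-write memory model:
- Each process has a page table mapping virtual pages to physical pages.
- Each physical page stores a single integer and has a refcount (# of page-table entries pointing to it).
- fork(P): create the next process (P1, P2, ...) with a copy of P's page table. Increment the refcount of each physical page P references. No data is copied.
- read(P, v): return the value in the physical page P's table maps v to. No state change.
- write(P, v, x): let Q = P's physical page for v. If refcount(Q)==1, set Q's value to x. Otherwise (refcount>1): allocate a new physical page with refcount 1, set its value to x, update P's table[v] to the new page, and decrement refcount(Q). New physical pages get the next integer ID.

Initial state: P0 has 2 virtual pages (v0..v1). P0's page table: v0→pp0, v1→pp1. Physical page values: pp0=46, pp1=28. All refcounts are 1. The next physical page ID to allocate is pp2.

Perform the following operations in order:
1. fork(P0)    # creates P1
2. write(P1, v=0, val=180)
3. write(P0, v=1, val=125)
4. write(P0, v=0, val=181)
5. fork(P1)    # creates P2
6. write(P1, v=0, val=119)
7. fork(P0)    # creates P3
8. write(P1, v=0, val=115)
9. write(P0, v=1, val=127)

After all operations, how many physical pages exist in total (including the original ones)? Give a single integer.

Answer: 6

Derivation:
Op 1: fork(P0) -> P1. 2 ppages; refcounts: pp0:2 pp1:2
Op 2: write(P1, v0, 180). refcount(pp0)=2>1 -> COPY to pp2. 3 ppages; refcounts: pp0:1 pp1:2 pp2:1
Op 3: write(P0, v1, 125). refcount(pp1)=2>1 -> COPY to pp3. 4 ppages; refcounts: pp0:1 pp1:1 pp2:1 pp3:1
Op 4: write(P0, v0, 181). refcount(pp0)=1 -> write in place. 4 ppages; refcounts: pp0:1 pp1:1 pp2:1 pp3:1
Op 5: fork(P1) -> P2. 4 ppages; refcounts: pp0:1 pp1:2 pp2:2 pp3:1
Op 6: write(P1, v0, 119). refcount(pp2)=2>1 -> COPY to pp4. 5 ppages; refcounts: pp0:1 pp1:2 pp2:1 pp3:1 pp4:1
Op 7: fork(P0) -> P3. 5 ppages; refcounts: pp0:2 pp1:2 pp2:1 pp3:2 pp4:1
Op 8: write(P1, v0, 115). refcount(pp4)=1 -> write in place. 5 ppages; refcounts: pp0:2 pp1:2 pp2:1 pp3:2 pp4:1
Op 9: write(P0, v1, 127). refcount(pp3)=2>1 -> COPY to pp5. 6 ppages; refcounts: pp0:2 pp1:2 pp2:1 pp3:1 pp4:1 pp5:1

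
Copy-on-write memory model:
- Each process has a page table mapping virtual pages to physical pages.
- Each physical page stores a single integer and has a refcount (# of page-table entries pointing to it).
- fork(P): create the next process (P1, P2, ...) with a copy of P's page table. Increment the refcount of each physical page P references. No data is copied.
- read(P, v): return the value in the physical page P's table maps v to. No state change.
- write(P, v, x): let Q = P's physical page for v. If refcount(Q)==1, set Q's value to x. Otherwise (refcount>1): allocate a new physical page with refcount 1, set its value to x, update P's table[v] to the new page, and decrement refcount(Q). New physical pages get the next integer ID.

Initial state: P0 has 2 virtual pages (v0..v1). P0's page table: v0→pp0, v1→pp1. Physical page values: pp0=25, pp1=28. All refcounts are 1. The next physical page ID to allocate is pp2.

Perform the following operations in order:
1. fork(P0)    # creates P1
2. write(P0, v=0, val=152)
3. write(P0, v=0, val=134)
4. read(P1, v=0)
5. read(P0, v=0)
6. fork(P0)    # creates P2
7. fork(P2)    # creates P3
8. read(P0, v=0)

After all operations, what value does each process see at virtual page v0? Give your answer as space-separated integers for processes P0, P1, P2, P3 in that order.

Op 1: fork(P0) -> P1. 2 ppages; refcounts: pp0:2 pp1:2
Op 2: write(P0, v0, 152). refcount(pp0)=2>1 -> COPY to pp2. 3 ppages; refcounts: pp0:1 pp1:2 pp2:1
Op 3: write(P0, v0, 134). refcount(pp2)=1 -> write in place. 3 ppages; refcounts: pp0:1 pp1:2 pp2:1
Op 4: read(P1, v0) -> 25. No state change.
Op 5: read(P0, v0) -> 134. No state change.
Op 6: fork(P0) -> P2. 3 ppages; refcounts: pp0:1 pp1:3 pp2:2
Op 7: fork(P2) -> P3. 3 ppages; refcounts: pp0:1 pp1:4 pp2:3
Op 8: read(P0, v0) -> 134. No state change.
P0: v0 -> pp2 = 134
P1: v0 -> pp0 = 25
P2: v0 -> pp2 = 134
P3: v0 -> pp2 = 134

Answer: 134 25 134 134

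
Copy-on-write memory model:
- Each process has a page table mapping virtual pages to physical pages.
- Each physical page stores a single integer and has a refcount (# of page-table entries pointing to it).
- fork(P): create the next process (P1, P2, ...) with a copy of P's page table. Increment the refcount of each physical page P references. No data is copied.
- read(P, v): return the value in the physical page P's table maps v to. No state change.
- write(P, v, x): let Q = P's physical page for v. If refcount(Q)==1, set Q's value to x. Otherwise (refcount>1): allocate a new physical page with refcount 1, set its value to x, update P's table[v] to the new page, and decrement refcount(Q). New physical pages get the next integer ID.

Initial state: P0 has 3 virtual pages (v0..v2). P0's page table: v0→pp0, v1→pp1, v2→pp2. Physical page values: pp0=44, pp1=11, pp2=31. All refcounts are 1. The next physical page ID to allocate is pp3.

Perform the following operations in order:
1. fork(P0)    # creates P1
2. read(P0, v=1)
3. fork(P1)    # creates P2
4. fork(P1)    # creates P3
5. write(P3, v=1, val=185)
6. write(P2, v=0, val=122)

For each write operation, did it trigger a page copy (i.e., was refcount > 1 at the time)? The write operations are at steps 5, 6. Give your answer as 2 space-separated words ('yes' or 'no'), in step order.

Op 1: fork(P0) -> P1. 3 ppages; refcounts: pp0:2 pp1:2 pp2:2
Op 2: read(P0, v1) -> 11. No state change.
Op 3: fork(P1) -> P2. 3 ppages; refcounts: pp0:3 pp1:3 pp2:3
Op 4: fork(P1) -> P3. 3 ppages; refcounts: pp0:4 pp1:4 pp2:4
Op 5: write(P3, v1, 185). refcount(pp1)=4>1 -> COPY to pp3. 4 ppages; refcounts: pp0:4 pp1:3 pp2:4 pp3:1
Op 6: write(P2, v0, 122). refcount(pp0)=4>1 -> COPY to pp4. 5 ppages; refcounts: pp0:3 pp1:3 pp2:4 pp3:1 pp4:1

yes yes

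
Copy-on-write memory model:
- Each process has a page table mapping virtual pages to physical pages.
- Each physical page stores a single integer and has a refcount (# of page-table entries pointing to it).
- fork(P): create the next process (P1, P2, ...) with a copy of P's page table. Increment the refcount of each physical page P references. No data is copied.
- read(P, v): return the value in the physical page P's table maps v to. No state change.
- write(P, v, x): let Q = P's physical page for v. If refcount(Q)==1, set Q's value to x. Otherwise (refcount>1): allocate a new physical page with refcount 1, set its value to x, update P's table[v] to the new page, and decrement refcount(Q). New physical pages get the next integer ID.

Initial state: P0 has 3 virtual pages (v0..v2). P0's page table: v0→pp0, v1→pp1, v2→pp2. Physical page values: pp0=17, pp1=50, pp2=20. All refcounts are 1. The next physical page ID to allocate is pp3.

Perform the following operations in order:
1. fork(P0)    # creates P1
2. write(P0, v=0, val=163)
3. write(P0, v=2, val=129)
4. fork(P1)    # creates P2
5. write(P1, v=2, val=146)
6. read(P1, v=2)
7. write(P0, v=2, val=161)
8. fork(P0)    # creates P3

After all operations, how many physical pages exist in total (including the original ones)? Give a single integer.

Op 1: fork(P0) -> P1. 3 ppages; refcounts: pp0:2 pp1:2 pp2:2
Op 2: write(P0, v0, 163). refcount(pp0)=2>1 -> COPY to pp3. 4 ppages; refcounts: pp0:1 pp1:2 pp2:2 pp3:1
Op 3: write(P0, v2, 129). refcount(pp2)=2>1 -> COPY to pp4. 5 ppages; refcounts: pp0:1 pp1:2 pp2:1 pp3:1 pp4:1
Op 4: fork(P1) -> P2. 5 ppages; refcounts: pp0:2 pp1:3 pp2:2 pp3:1 pp4:1
Op 5: write(P1, v2, 146). refcount(pp2)=2>1 -> COPY to pp5. 6 ppages; refcounts: pp0:2 pp1:3 pp2:1 pp3:1 pp4:1 pp5:1
Op 6: read(P1, v2) -> 146. No state change.
Op 7: write(P0, v2, 161). refcount(pp4)=1 -> write in place. 6 ppages; refcounts: pp0:2 pp1:3 pp2:1 pp3:1 pp4:1 pp5:1
Op 8: fork(P0) -> P3. 6 ppages; refcounts: pp0:2 pp1:4 pp2:1 pp3:2 pp4:2 pp5:1

Answer: 6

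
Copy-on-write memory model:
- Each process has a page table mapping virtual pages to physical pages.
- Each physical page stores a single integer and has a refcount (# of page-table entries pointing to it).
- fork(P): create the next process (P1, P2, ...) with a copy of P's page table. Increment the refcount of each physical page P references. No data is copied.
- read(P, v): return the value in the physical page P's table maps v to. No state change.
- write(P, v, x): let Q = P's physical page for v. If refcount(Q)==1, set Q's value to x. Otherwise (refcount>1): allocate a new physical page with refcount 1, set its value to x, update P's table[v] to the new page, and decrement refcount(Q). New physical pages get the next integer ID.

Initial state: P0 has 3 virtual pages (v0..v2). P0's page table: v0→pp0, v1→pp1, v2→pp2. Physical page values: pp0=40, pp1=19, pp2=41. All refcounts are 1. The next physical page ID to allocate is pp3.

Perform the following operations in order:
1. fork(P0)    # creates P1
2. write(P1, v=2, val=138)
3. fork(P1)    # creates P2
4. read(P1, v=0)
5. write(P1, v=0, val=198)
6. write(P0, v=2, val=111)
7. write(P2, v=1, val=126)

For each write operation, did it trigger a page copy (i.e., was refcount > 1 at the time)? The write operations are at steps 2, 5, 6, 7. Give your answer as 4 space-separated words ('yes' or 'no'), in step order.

Op 1: fork(P0) -> P1. 3 ppages; refcounts: pp0:2 pp1:2 pp2:2
Op 2: write(P1, v2, 138). refcount(pp2)=2>1 -> COPY to pp3. 4 ppages; refcounts: pp0:2 pp1:2 pp2:1 pp3:1
Op 3: fork(P1) -> P2. 4 ppages; refcounts: pp0:3 pp1:3 pp2:1 pp3:2
Op 4: read(P1, v0) -> 40. No state change.
Op 5: write(P1, v0, 198). refcount(pp0)=3>1 -> COPY to pp4. 5 ppages; refcounts: pp0:2 pp1:3 pp2:1 pp3:2 pp4:1
Op 6: write(P0, v2, 111). refcount(pp2)=1 -> write in place. 5 ppages; refcounts: pp0:2 pp1:3 pp2:1 pp3:2 pp4:1
Op 7: write(P2, v1, 126). refcount(pp1)=3>1 -> COPY to pp5. 6 ppages; refcounts: pp0:2 pp1:2 pp2:1 pp3:2 pp4:1 pp5:1

yes yes no yes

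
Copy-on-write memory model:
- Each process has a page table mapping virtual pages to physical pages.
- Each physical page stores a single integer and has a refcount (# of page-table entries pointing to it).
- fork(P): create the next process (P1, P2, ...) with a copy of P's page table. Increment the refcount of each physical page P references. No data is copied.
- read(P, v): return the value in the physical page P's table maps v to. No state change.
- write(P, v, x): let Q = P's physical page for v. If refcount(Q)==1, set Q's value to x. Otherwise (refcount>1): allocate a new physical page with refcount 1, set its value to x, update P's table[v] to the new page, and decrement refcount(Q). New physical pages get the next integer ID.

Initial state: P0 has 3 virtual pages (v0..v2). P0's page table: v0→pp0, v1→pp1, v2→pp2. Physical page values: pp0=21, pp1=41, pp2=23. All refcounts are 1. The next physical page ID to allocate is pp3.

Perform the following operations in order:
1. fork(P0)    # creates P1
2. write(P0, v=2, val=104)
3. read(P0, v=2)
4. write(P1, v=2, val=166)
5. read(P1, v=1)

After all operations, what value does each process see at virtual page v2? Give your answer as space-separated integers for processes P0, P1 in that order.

Op 1: fork(P0) -> P1. 3 ppages; refcounts: pp0:2 pp1:2 pp2:2
Op 2: write(P0, v2, 104). refcount(pp2)=2>1 -> COPY to pp3. 4 ppages; refcounts: pp0:2 pp1:2 pp2:1 pp3:1
Op 3: read(P0, v2) -> 104. No state change.
Op 4: write(P1, v2, 166). refcount(pp2)=1 -> write in place. 4 ppages; refcounts: pp0:2 pp1:2 pp2:1 pp3:1
Op 5: read(P1, v1) -> 41. No state change.
P0: v2 -> pp3 = 104
P1: v2 -> pp2 = 166

Answer: 104 166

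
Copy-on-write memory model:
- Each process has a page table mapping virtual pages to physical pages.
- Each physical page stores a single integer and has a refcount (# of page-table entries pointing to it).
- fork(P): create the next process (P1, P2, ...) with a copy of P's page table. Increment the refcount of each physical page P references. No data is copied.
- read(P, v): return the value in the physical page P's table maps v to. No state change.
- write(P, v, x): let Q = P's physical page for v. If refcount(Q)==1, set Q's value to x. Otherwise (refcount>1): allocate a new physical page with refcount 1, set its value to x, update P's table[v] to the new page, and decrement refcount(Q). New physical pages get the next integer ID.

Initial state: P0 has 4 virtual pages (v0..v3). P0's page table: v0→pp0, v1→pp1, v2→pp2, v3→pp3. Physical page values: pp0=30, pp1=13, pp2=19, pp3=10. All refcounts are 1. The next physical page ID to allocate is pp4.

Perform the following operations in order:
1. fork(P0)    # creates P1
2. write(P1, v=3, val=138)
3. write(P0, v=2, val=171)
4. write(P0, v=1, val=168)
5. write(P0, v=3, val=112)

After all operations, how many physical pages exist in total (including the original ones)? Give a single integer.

Answer: 7

Derivation:
Op 1: fork(P0) -> P1. 4 ppages; refcounts: pp0:2 pp1:2 pp2:2 pp3:2
Op 2: write(P1, v3, 138). refcount(pp3)=2>1 -> COPY to pp4. 5 ppages; refcounts: pp0:2 pp1:2 pp2:2 pp3:1 pp4:1
Op 3: write(P0, v2, 171). refcount(pp2)=2>1 -> COPY to pp5. 6 ppages; refcounts: pp0:2 pp1:2 pp2:1 pp3:1 pp4:1 pp5:1
Op 4: write(P0, v1, 168). refcount(pp1)=2>1 -> COPY to pp6. 7 ppages; refcounts: pp0:2 pp1:1 pp2:1 pp3:1 pp4:1 pp5:1 pp6:1
Op 5: write(P0, v3, 112). refcount(pp3)=1 -> write in place. 7 ppages; refcounts: pp0:2 pp1:1 pp2:1 pp3:1 pp4:1 pp5:1 pp6:1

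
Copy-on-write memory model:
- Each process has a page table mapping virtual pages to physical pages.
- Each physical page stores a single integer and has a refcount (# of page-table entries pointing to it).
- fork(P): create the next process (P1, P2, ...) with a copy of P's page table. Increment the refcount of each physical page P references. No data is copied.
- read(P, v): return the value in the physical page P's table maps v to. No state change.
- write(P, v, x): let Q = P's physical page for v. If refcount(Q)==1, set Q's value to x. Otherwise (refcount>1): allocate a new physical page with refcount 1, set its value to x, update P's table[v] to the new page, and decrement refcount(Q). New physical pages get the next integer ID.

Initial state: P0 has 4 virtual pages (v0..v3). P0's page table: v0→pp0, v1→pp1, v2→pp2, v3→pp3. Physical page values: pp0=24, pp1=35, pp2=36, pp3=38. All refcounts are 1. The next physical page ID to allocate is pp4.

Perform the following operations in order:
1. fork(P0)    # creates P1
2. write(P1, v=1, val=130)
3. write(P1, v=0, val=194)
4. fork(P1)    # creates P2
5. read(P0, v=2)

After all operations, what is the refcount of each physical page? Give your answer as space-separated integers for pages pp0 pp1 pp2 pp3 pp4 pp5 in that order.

Answer: 1 1 3 3 2 2

Derivation:
Op 1: fork(P0) -> P1. 4 ppages; refcounts: pp0:2 pp1:2 pp2:2 pp3:2
Op 2: write(P1, v1, 130). refcount(pp1)=2>1 -> COPY to pp4. 5 ppages; refcounts: pp0:2 pp1:1 pp2:2 pp3:2 pp4:1
Op 3: write(P1, v0, 194). refcount(pp0)=2>1 -> COPY to pp5. 6 ppages; refcounts: pp0:1 pp1:1 pp2:2 pp3:2 pp4:1 pp5:1
Op 4: fork(P1) -> P2. 6 ppages; refcounts: pp0:1 pp1:1 pp2:3 pp3:3 pp4:2 pp5:2
Op 5: read(P0, v2) -> 36. No state change.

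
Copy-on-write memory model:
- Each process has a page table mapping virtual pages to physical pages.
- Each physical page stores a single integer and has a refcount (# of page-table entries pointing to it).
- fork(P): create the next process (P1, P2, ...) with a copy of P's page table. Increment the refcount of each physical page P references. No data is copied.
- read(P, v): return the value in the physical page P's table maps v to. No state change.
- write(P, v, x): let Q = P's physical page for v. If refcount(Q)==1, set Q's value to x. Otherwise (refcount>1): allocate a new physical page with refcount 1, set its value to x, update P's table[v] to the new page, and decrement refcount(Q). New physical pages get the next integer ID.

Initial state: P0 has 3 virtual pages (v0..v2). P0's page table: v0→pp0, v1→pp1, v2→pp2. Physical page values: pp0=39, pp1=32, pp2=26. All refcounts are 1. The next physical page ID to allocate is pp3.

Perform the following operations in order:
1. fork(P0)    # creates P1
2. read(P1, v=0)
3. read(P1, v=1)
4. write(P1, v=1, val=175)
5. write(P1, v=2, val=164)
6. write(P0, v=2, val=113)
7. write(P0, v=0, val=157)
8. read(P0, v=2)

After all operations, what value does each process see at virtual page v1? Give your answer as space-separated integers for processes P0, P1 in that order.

Answer: 32 175

Derivation:
Op 1: fork(P0) -> P1. 3 ppages; refcounts: pp0:2 pp1:2 pp2:2
Op 2: read(P1, v0) -> 39. No state change.
Op 3: read(P1, v1) -> 32. No state change.
Op 4: write(P1, v1, 175). refcount(pp1)=2>1 -> COPY to pp3. 4 ppages; refcounts: pp0:2 pp1:1 pp2:2 pp3:1
Op 5: write(P1, v2, 164). refcount(pp2)=2>1 -> COPY to pp4. 5 ppages; refcounts: pp0:2 pp1:1 pp2:1 pp3:1 pp4:1
Op 6: write(P0, v2, 113). refcount(pp2)=1 -> write in place. 5 ppages; refcounts: pp0:2 pp1:1 pp2:1 pp3:1 pp4:1
Op 7: write(P0, v0, 157). refcount(pp0)=2>1 -> COPY to pp5. 6 ppages; refcounts: pp0:1 pp1:1 pp2:1 pp3:1 pp4:1 pp5:1
Op 8: read(P0, v2) -> 113. No state change.
P0: v1 -> pp1 = 32
P1: v1 -> pp3 = 175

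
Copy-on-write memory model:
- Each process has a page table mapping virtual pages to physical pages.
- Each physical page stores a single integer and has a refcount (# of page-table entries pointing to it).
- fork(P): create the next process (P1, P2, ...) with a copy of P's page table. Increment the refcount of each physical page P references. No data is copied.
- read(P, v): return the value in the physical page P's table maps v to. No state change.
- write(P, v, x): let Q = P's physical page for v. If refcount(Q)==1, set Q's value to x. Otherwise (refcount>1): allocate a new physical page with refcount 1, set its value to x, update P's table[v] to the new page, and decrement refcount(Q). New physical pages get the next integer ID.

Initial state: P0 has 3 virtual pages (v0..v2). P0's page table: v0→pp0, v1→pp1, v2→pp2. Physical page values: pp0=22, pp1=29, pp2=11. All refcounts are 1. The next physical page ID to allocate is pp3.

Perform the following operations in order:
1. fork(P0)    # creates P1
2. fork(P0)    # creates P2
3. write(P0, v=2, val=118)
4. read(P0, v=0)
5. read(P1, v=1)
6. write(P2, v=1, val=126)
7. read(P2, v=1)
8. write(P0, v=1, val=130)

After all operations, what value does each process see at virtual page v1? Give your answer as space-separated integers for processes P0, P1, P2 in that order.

Op 1: fork(P0) -> P1. 3 ppages; refcounts: pp0:2 pp1:2 pp2:2
Op 2: fork(P0) -> P2. 3 ppages; refcounts: pp0:3 pp1:3 pp2:3
Op 3: write(P0, v2, 118). refcount(pp2)=3>1 -> COPY to pp3. 4 ppages; refcounts: pp0:3 pp1:3 pp2:2 pp3:1
Op 4: read(P0, v0) -> 22. No state change.
Op 5: read(P1, v1) -> 29. No state change.
Op 6: write(P2, v1, 126). refcount(pp1)=3>1 -> COPY to pp4. 5 ppages; refcounts: pp0:3 pp1:2 pp2:2 pp3:1 pp4:1
Op 7: read(P2, v1) -> 126. No state change.
Op 8: write(P0, v1, 130). refcount(pp1)=2>1 -> COPY to pp5. 6 ppages; refcounts: pp0:3 pp1:1 pp2:2 pp3:1 pp4:1 pp5:1
P0: v1 -> pp5 = 130
P1: v1 -> pp1 = 29
P2: v1 -> pp4 = 126

Answer: 130 29 126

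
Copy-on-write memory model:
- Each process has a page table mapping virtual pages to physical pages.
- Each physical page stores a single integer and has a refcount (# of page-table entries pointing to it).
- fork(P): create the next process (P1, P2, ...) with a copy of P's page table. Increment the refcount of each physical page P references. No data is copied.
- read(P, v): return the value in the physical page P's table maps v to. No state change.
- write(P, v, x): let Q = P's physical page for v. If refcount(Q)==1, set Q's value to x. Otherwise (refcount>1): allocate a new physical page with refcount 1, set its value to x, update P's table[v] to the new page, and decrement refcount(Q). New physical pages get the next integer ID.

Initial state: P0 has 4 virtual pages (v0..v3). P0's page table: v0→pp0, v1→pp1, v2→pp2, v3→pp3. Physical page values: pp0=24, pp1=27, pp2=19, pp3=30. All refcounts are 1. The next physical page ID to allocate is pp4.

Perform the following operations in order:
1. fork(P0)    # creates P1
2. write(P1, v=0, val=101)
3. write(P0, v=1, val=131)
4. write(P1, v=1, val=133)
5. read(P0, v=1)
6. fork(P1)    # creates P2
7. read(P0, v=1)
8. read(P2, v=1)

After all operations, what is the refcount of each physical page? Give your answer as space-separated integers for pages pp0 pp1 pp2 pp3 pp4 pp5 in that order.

Answer: 1 2 3 3 2 1

Derivation:
Op 1: fork(P0) -> P1. 4 ppages; refcounts: pp0:2 pp1:2 pp2:2 pp3:2
Op 2: write(P1, v0, 101). refcount(pp0)=2>1 -> COPY to pp4. 5 ppages; refcounts: pp0:1 pp1:2 pp2:2 pp3:2 pp4:1
Op 3: write(P0, v1, 131). refcount(pp1)=2>1 -> COPY to pp5. 6 ppages; refcounts: pp0:1 pp1:1 pp2:2 pp3:2 pp4:1 pp5:1
Op 4: write(P1, v1, 133). refcount(pp1)=1 -> write in place. 6 ppages; refcounts: pp0:1 pp1:1 pp2:2 pp3:2 pp4:1 pp5:1
Op 5: read(P0, v1) -> 131. No state change.
Op 6: fork(P1) -> P2. 6 ppages; refcounts: pp0:1 pp1:2 pp2:3 pp3:3 pp4:2 pp5:1
Op 7: read(P0, v1) -> 131. No state change.
Op 8: read(P2, v1) -> 133. No state change.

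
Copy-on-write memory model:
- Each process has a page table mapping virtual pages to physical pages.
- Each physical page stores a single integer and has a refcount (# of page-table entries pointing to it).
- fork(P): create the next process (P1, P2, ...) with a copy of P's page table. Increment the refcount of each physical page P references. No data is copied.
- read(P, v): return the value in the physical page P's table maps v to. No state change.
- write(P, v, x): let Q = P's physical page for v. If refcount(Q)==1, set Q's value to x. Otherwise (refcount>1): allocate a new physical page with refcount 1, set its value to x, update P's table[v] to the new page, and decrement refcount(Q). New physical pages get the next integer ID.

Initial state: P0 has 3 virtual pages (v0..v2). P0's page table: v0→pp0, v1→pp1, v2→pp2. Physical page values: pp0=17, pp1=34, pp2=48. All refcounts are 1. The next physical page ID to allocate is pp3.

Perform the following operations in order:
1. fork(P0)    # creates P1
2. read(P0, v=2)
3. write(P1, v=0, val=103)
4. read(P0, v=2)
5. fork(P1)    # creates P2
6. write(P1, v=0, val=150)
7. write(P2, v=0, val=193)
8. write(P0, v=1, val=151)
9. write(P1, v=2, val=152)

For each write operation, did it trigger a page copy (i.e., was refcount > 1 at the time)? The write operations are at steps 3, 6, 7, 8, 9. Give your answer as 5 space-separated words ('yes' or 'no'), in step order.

Op 1: fork(P0) -> P1. 3 ppages; refcounts: pp0:2 pp1:2 pp2:2
Op 2: read(P0, v2) -> 48. No state change.
Op 3: write(P1, v0, 103). refcount(pp0)=2>1 -> COPY to pp3. 4 ppages; refcounts: pp0:1 pp1:2 pp2:2 pp3:1
Op 4: read(P0, v2) -> 48. No state change.
Op 5: fork(P1) -> P2. 4 ppages; refcounts: pp0:1 pp1:3 pp2:3 pp3:2
Op 6: write(P1, v0, 150). refcount(pp3)=2>1 -> COPY to pp4. 5 ppages; refcounts: pp0:1 pp1:3 pp2:3 pp3:1 pp4:1
Op 7: write(P2, v0, 193). refcount(pp3)=1 -> write in place. 5 ppages; refcounts: pp0:1 pp1:3 pp2:3 pp3:1 pp4:1
Op 8: write(P0, v1, 151). refcount(pp1)=3>1 -> COPY to pp5. 6 ppages; refcounts: pp0:1 pp1:2 pp2:3 pp3:1 pp4:1 pp5:1
Op 9: write(P1, v2, 152). refcount(pp2)=3>1 -> COPY to pp6. 7 ppages; refcounts: pp0:1 pp1:2 pp2:2 pp3:1 pp4:1 pp5:1 pp6:1

yes yes no yes yes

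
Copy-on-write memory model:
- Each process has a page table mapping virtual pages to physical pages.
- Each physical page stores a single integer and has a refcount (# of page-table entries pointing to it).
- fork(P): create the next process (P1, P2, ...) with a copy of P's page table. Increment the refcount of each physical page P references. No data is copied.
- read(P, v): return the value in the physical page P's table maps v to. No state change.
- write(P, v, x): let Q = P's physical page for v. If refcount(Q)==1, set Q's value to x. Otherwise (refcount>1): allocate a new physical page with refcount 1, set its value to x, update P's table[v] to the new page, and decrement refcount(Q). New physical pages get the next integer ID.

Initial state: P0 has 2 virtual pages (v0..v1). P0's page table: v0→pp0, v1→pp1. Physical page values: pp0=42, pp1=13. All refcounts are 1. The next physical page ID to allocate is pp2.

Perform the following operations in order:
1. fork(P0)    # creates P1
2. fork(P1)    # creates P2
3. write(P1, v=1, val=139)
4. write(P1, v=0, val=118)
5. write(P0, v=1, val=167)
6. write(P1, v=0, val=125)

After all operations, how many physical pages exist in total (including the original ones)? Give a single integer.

Answer: 5

Derivation:
Op 1: fork(P0) -> P1. 2 ppages; refcounts: pp0:2 pp1:2
Op 2: fork(P1) -> P2. 2 ppages; refcounts: pp0:3 pp1:3
Op 3: write(P1, v1, 139). refcount(pp1)=3>1 -> COPY to pp2. 3 ppages; refcounts: pp0:3 pp1:2 pp2:1
Op 4: write(P1, v0, 118). refcount(pp0)=3>1 -> COPY to pp3. 4 ppages; refcounts: pp0:2 pp1:2 pp2:1 pp3:1
Op 5: write(P0, v1, 167). refcount(pp1)=2>1 -> COPY to pp4. 5 ppages; refcounts: pp0:2 pp1:1 pp2:1 pp3:1 pp4:1
Op 6: write(P1, v0, 125). refcount(pp3)=1 -> write in place. 5 ppages; refcounts: pp0:2 pp1:1 pp2:1 pp3:1 pp4:1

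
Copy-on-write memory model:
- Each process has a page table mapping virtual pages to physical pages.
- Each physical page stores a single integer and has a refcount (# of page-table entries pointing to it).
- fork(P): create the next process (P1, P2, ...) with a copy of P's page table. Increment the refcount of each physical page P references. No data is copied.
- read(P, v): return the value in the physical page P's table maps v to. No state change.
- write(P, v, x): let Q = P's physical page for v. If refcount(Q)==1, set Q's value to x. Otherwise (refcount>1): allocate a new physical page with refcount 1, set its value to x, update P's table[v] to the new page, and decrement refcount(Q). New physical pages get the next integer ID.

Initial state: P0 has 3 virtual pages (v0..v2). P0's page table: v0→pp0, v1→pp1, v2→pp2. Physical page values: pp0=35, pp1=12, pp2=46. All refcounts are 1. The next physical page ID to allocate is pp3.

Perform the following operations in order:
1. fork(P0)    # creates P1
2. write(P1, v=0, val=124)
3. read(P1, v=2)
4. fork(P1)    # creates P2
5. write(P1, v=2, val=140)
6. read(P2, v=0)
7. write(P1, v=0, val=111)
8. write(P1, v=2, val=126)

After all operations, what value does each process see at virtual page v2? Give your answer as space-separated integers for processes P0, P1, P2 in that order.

Answer: 46 126 46

Derivation:
Op 1: fork(P0) -> P1. 3 ppages; refcounts: pp0:2 pp1:2 pp2:2
Op 2: write(P1, v0, 124). refcount(pp0)=2>1 -> COPY to pp3. 4 ppages; refcounts: pp0:1 pp1:2 pp2:2 pp3:1
Op 3: read(P1, v2) -> 46. No state change.
Op 4: fork(P1) -> P2. 4 ppages; refcounts: pp0:1 pp1:3 pp2:3 pp3:2
Op 5: write(P1, v2, 140). refcount(pp2)=3>1 -> COPY to pp4. 5 ppages; refcounts: pp0:1 pp1:3 pp2:2 pp3:2 pp4:1
Op 6: read(P2, v0) -> 124. No state change.
Op 7: write(P1, v0, 111). refcount(pp3)=2>1 -> COPY to pp5. 6 ppages; refcounts: pp0:1 pp1:3 pp2:2 pp3:1 pp4:1 pp5:1
Op 8: write(P1, v2, 126). refcount(pp4)=1 -> write in place. 6 ppages; refcounts: pp0:1 pp1:3 pp2:2 pp3:1 pp4:1 pp5:1
P0: v2 -> pp2 = 46
P1: v2 -> pp4 = 126
P2: v2 -> pp2 = 46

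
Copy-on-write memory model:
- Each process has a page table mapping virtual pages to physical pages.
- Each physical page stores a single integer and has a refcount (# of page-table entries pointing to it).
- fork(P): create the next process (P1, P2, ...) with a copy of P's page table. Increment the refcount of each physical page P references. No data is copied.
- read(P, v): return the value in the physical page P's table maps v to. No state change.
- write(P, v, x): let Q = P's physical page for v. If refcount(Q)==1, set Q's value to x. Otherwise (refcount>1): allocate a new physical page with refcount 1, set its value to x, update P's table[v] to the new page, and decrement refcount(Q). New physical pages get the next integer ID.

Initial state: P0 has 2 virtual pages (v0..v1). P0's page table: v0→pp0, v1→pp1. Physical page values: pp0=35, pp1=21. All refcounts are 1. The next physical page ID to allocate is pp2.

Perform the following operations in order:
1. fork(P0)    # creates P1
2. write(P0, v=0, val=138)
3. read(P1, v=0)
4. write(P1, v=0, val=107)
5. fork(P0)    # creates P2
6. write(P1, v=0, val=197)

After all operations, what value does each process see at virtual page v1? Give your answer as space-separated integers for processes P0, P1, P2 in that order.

Answer: 21 21 21

Derivation:
Op 1: fork(P0) -> P1. 2 ppages; refcounts: pp0:2 pp1:2
Op 2: write(P0, v0, 138). refcount(pp0)=2>1 -> COPY to pp2. 3 ppages; refcounts: pp0:1 pp1:2 pp2:1
Op 3: read(P1, v0) -> 35. No state change.
Op 4: write(P1, v0, 107). refcount(pp0)=1 -> write in place. 3 ppages; refcounts: pp0:1 pp1:2 pp2:1
Op 5: fork(P0) -> P2. 3 ppages; refcounts: pp0:1 pp1:3 pp2:2
Op 6: write(P1, v0, 197). refcount(pp0)=1 -> write in place. 3 ppages; refcounts: pp0:1 pp1:3 pp2:2
P0: v1 -> pp1 = 21
P1: v1 -> pp1 = 21
P2: v1 -> pp1 = 21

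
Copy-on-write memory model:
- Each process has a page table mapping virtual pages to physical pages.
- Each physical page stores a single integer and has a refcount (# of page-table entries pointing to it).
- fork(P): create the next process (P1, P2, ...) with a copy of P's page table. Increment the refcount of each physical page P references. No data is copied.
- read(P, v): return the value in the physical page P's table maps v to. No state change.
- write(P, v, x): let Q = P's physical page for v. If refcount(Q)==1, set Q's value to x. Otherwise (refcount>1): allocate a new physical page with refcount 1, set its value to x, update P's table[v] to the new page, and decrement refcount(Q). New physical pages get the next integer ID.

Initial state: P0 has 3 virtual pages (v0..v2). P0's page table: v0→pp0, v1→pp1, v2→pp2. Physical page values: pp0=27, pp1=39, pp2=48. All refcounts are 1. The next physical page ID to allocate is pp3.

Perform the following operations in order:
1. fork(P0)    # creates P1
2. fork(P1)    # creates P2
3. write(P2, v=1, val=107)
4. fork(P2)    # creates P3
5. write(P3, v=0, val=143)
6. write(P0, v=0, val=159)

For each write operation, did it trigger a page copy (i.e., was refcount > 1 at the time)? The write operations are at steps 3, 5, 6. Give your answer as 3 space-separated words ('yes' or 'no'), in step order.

Op 1: fork(P0) -> P1. 3 ppages; refcounts: pp0:2 pp1:2 pp2:2
Op 2: fork(P1) -> P2. 3 ppages; refcounts: pp0:3 pp1:3 pp2:3
Op 3: write(P2, v1, 107). refcount(pp1)=3>1 -> COPY to pp3. 4 ppages; refcounts: pp0:3 pp1:2 pp2:3 pp3:1
Op 4: fork(P2) -> P3. 4 ppages; refcounts: pp0:4 pp1:2 pp2:4 pp3:2
Op 5: write(P3, v0, 143). refcount(pp0)=4>1 -> COPY to pp4. 5 ppages; refcounts: pp0:3 pp1:2 pp2:4 pp3:2 pp4:1
Op 6: write(P0, v0, 159). refcount(pp0)=3>1 -> COPY to pp5. 6 ppages; refcounts: pp0:2 pp1:2 pp2:4 pp3:2 pp4:1 pp5:1

yes yes yes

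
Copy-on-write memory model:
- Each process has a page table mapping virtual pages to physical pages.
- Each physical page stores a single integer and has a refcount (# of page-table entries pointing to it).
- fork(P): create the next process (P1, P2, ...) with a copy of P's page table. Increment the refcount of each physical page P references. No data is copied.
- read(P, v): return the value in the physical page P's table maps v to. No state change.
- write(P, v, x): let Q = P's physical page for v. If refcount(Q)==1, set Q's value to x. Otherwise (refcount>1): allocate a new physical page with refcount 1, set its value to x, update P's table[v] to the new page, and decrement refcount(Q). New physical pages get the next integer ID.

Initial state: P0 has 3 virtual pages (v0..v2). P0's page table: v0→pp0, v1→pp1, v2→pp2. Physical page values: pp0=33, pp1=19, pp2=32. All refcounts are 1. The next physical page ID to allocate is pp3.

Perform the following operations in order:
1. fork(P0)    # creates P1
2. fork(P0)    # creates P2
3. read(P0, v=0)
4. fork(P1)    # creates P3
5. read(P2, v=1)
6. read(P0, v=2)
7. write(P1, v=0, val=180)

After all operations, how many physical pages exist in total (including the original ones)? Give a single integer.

Answer: 4

Derivation:
Op 1: fork(P0) -> P1. 3 ppages; refcounts: pp0:2 pp1:2 pp2:2
Op 2: fork(P0) -> P2. 3 ppages; refcounts: pp0:3 pp1:3 pp2:3
Op 3: read(P0, v0) -> 33. No state change.
Op 4: fork(P1) -> P3. 3 ppages; refcounts: pp0:4 pp1:4 pp2:4
Op 5: read(P2, v1) -> 19. No state change.
Op 6: read(P0, v2) -> 32. No state change.
Op 7: write(P1, v0, 180). refcount(pp0)=4>1 -> COPY to pp3. 4 ppages; refcounts: pp0:3 pp1:4 pp2:4 pp3:1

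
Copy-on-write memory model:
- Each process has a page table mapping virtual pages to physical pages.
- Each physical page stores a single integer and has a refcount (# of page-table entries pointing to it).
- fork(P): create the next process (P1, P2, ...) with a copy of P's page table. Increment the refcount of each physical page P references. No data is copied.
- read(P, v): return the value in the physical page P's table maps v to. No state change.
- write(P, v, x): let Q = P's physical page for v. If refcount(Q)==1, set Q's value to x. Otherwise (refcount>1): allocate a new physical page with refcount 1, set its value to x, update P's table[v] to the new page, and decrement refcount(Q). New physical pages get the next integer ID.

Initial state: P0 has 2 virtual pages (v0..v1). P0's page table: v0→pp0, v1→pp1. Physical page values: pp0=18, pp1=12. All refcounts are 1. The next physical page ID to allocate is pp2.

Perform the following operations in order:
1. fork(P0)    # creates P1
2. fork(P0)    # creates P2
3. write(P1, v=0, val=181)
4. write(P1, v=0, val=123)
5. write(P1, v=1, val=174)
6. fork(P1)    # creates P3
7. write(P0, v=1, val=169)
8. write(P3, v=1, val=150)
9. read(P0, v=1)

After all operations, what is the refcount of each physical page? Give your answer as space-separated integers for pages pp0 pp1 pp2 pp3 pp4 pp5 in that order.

Answer: 2 1 2 1 1 1

Derivation:
Op 1: fork(P0) -> P1. 2 ppages; refcounts: pp0:2 pp1:2
Op 2: fork(P0) -> P2. 2 ppages; refcounts: pp0:3 pp1:3
Op 3: write(P1, v0, 181). refcount(pp0)=3>1 -> COPY to pp2. 3 ppages; refcounts: pp0:2 pp1:3 pp2:1
Op 4: write(P1, v0, 123). refcount(pp2)=1 -> write in place. 3 ppages; refcounts: pp0:2 pp1:3 pp2:1
Op 5: write(P1, v1, 174). refcount(pp1)=3>1 -> COPY to pp3. 4 ppages; refcounts: pp0:2 pp1:2 pp2:1 pp3:1
Op 6: fork(P1) -> P3. 4 ppages; refcounts: pp0:2 pp1:2 pp2:2 pp3:2
Op 7: write(P0, v1, 169). refcount(pp1)=2>1 -> COPY to pp4. 5 ppages; refcounts: pp0:2 pp1:1 pp2:2 pp3:2 pp4:1
Op 8: write(P3, v1, 150). refcount(pp3)=2>1 -> COPY to pp5. 6 ppages; refcounts: pp0:2 pp1:1 pp2:2 pp3:1 pp4:1 pp5:1
Op 9: read(P0, v1) -> 169. No state change.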